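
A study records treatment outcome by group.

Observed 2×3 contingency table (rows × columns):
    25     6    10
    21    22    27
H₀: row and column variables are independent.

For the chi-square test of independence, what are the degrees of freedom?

degrees of freedom = 2

df = (r−1)(c−1) = (2−1)·(3−1) = 2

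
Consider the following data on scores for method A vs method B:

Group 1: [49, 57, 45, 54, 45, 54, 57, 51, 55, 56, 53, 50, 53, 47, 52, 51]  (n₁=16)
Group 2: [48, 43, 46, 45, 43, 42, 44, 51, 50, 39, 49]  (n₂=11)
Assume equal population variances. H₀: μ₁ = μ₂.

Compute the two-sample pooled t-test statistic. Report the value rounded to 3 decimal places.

x̄₁=51.812, s₁=3.851, n₁=16
x̄₂=45.455, s₂=3.725, n₂=11
s_p² = [15·3.851² + 10·3.725²]/25 = 14.4466
SE = √(s_p²·(1/16+1/11)) = 1.4887
t = (51.812−45.455)/1.4887 = 4.2708
df = 25

test statistic = 4.271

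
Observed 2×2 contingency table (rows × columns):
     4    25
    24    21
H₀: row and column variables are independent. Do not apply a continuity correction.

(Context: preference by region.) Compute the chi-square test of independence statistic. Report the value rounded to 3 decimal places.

test statistic = 11.722

Row totals [29, 45], col totals [28, 46], n=74
χ² = (4−10.97)²/10.97 + (25−18.03)²/18.03 + (24−17.03)²/17.03 + (21−27.97)²/27.97 = 11.7221
df = 1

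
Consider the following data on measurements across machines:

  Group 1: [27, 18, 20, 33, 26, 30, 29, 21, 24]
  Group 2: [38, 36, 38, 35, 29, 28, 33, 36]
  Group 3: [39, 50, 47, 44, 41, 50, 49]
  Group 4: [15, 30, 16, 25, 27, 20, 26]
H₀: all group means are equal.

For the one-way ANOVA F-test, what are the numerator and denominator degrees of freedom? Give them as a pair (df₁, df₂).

k = 4 groups, N = 31 total
df = (k−1, N−k) = (4−1, 31−4) = (3, 27)

degrees of freedom = [3, 27]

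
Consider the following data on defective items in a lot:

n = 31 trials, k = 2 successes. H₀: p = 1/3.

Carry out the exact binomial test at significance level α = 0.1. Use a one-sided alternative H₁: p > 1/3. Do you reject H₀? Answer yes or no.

reject H₀: no

Exact binomial: n=31, k=2, p₀=1/3=0.3333
P(X≥2) from Σ C(n,i)·p₀^i·(1−p₀)^(n−i)
p-value (one-sided, H₁ greater) = 0.99994
At α=0.1: p ≥ α → fail to reject H₀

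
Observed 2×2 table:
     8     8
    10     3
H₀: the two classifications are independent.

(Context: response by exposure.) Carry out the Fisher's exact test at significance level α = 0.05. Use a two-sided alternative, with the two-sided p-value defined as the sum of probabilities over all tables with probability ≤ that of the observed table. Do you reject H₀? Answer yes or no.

Margins: r₁=16, r₂=13, c₁=18, c₂=11, n=29
p_obs = C(16,8)·C(13,10)/C(29,18); sum pmf over tables with pmf ≤ p_obs
p-value (two-sided) = 0.24903
At α=0.05: p ≥ α → fail to reject H₀

reject H₀: no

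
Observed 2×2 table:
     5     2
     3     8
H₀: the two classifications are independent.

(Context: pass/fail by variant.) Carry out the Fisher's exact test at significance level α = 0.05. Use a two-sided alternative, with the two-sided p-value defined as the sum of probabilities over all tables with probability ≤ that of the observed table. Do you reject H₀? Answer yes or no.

reject H₀: no

Margins: r₁=7, r₂=11, c₁=8, c₂=10, n=18
p_obs = C(7,5)·C(11,3)/C(18,8); sum pmf over tables with pmf ≤ p_obs
p-value (two-sided) = 0.14480
At α=0.05: p ≥ α → fail to reject H₀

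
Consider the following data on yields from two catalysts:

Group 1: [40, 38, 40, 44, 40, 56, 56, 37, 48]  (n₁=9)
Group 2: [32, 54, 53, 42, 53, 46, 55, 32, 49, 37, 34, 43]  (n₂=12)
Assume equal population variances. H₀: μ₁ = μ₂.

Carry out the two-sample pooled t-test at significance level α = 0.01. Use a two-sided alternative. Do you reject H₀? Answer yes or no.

x̄₁=44.333, s₁=7.382, n₁=9
x̄₂=44.167, s₂=8.809, n₂=12
s_p² = [8·7.382² + 11·8.809²]/19 = 67.8772
SE = √(s_p²·(1/9+1/12)) = 3.6330
t = (44.333−44.167)/3.6330 = 0.0459
df = 19
p-value (two-sided) = 0.96389
At α=0.01: p ≥ α → fail to reject H₀

reject H₀: no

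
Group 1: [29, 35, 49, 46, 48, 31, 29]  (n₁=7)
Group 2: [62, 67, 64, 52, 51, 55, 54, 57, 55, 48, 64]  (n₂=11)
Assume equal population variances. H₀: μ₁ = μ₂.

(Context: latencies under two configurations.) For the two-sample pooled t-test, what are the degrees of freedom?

df = n₁ + n₂ − 2 = 7 + 11 − 2 = 16

degrees of freedom = 16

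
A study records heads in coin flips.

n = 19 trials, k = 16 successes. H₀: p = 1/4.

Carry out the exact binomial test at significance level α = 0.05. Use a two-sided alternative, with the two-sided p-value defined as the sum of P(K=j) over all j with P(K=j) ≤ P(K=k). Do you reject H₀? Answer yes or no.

reject H₀: yes

Exact binomial: n=19, k=16, p₀=1/4=0.2500
P(X=j) = C(n,j)·p₀^j·(1−p₀)^(n−j); p = Σ P(X=j) over j with P(X=j) ≤ P(X=16)
p-value (two-sided) = 0.00000
At α=0.05: p < α → reject H₀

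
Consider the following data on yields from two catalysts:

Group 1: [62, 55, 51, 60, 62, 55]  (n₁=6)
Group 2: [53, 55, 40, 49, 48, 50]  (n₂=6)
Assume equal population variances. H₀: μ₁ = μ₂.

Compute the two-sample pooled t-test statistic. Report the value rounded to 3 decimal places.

test statistic = 2.969

x̄₁=57.500, s₁=4.506, n₁=6
x̄₂=49.167, s₂=5.193, n₂=6
s_p² = [5·4.506² + 5·5.193²]/10 = 23.6333
SE = √(s_p²·(1/6+1/6)) = 2.8067
t = (57.500−49.167)/2.8067 = 2.9690
df = 10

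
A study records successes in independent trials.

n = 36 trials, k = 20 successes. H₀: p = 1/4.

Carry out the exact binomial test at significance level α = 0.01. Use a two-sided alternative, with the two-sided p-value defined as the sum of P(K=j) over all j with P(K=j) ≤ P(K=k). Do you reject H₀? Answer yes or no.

Exact binomial: n=36, k=20, p₀=1/4=0.2500
P(X=j) = C(n,j)·p₀^j·(1−p₀)^(n−j); p = Σ P(X=j) over j with P(X=j) ≤ P(X=20)
p-value (two-sided) = 0.00012
At α=0.01: p < α → reject H₀

reject H₀: yes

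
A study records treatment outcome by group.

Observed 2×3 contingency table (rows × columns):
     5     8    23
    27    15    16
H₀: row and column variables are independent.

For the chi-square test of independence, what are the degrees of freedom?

df = (r−1)(c−1) = (2−1)·(3−1) = 2

degrees of freedom = 2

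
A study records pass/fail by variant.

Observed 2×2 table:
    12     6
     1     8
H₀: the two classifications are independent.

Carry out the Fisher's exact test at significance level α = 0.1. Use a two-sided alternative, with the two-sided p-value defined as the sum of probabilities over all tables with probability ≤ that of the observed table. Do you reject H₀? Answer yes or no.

reject H₀: yes

Margins: r₁=18, r₂=9, c₁=13, c₂=14, n=27
p_obs = C(18,12)·C(9,1)/C(27,13); sum pmf over tables with pmf ≤ p_obs
p-value (two-sided) = 0.01275
At α=0.1: p < α → reject H₀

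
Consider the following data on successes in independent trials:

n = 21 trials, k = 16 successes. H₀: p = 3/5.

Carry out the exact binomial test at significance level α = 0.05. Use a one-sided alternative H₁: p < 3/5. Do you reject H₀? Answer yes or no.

Exact binomial: n=21, k=16, p₀=3/5=0.6000
P(X≤16) from Σ C(n,i)·p₀^i·(1−p₀)^(n−i)
p-value (one-sided, H₁ less) = 0.96304
At α=0.05: p ≥ α → fail to reject H₀

reject H₀: no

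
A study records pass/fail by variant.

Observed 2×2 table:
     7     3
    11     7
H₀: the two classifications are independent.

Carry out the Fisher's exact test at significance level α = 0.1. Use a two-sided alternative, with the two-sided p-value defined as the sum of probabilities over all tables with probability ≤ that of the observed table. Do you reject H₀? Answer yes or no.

reject H₀: no

Margins: r₁=10, r₂=18, c₁=18, c₂=10, n=28
p_obs = C(10,7)·C(18,11)/C(28,18); sum pmf over tables with pmf ≤ p_obs
p-value (two-sided) = 0.70293
At α=0.1: p ≥ α → fail to reject H₀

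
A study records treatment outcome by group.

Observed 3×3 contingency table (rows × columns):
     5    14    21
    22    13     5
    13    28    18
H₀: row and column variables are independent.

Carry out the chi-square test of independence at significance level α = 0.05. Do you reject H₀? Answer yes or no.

Row totals [40, 40, 59], col totals [40, 55, 44], n=139
χ² = (5−11.51)²/11.51 + (14−15.83)²/15.83 + (21−12.66)²/12.66 + (22−11.51)²/11.51 + (13−15.83)²/15.83 + (5−12.66)²/12.66 + (13−16.98)²/16.98 + (28−23.35)²/23.35 + (18−18.68)²/18.68 = 25.9689
df = 4
p-value (upper-tail) = 0.00003
At α=0.05: p < α → reject H₀

reject H₀: yes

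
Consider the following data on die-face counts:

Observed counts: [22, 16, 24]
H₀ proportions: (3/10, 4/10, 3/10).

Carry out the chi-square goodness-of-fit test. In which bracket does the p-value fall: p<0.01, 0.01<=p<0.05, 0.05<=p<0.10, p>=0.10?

n = 62; E_i = n·p_i = [18.60, 24.80, 18.60]
χ² = (22−18.60)²/18.60 + (16−24.80)²/24.80 + (24−18.60)²/18.60 = 5.3118
df = 2
p-value (upper-tail) = 0.07023
→ bracket: 0.05<=p<0.10

p-value bracket: 0.05<=p<0.10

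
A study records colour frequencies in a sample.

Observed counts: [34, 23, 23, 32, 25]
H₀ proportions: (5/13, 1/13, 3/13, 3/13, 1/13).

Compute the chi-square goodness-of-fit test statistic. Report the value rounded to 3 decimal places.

test statistic = 43.564

n = 137; E_i = n·p_i = [52.69, 10.54, 31.62, 31.62, 10.54]
χ² = (34−52.69)²/52.69 + (23−10.54)²/10.54 + (23−31.62)²/31.62 + (32−31.62)²/31.62 + (25−10.54)²/10.54 = 43.5640
df = 4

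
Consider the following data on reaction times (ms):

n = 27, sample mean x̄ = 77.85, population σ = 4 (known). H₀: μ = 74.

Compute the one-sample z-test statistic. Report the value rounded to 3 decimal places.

SE = σ/√n = 4/√27 = 0.7698
z = (x̄−μ₀)/SE = (77.85−74)/0.7698 = 5.0013

test statistic = 5.001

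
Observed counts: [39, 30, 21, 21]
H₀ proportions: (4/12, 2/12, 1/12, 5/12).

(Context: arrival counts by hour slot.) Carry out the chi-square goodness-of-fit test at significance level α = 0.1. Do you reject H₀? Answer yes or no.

n = 111; E_i = n·p_i = [37.00, 18.50, 9.25, 46.25]
χ² = (39−37.00)²/37.00 + (30−18.50)²/18.50 + (21−9.25)²/9.25 + (21−46.25)²/46.25 = 35.9676
df = 3
p-value (upper-tail) = 0.00000
At α=0.1: p < α → reject H₀

reject H₀: yes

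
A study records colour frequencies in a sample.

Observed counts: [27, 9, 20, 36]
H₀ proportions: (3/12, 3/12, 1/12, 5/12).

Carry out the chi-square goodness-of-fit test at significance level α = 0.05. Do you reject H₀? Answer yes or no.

n = 92; E_i = n·p_i = [23.00, 23.00, 7.67, 38.33]
χ² = (27−23.00)²/23.00 + (9−23.00)²/23.00 + (20−7.67)²/7.67 + (36−38.33)²/38.33 = 29.2000
df = 3
p-value (upper-tail) = 0.00000
At α=0.05: p < α → reject H₀

reject H₀: yes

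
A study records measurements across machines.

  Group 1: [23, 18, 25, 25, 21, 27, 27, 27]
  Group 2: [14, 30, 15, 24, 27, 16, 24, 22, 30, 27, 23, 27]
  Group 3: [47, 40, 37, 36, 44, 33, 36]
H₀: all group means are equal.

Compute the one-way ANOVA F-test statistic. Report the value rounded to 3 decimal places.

Group means [24.12, 23.25, 39.00], grand mean 27.593
SSB = Σnᵢ(x̄ᵢ−x̄)² = 1233.394; SSW = ΣΣ(x−x̄ᵢ)² = 565.125
MSB = 1233.394/2 = 616.6968; MSW = 565.125/24 = 23.5469
F = MSB/MSW = 26.1902
df = (2, 24)

test statistic = 26.190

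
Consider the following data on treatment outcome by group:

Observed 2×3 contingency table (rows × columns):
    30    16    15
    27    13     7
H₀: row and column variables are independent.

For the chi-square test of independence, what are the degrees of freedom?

degrees of freedom = 2

df = (r−1)(c−1) = (2−1)·(3−1) = 2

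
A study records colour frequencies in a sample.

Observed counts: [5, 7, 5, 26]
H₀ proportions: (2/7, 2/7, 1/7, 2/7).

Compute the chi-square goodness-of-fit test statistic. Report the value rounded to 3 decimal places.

test statistic = 22.116

n = 43; E_i = n·p_i = [12.29, 12.29, 6.14, 12.29]
χ² = (5−12.29)²/12.29 + (7−12.29)²/12.29 + (5−6.14)²/6.14 + (26−12.29)²/12.29 = 22.1163
df = 3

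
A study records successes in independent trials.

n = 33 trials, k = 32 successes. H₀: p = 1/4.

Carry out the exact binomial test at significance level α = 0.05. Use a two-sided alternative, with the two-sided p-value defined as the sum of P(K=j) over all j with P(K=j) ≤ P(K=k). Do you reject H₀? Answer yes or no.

reject H₀: yes

Exact binomial: n=33, k=32, p₀=1/4=0.2500
P(X=j) = C(n,j)·p₀^j·(1−p₀)^(n−j); p = Σ P(X=j) over j with P(X=j) ≤ P(X=32)
p-value (two-sided) = 0.00000
At α=0.05: p < α → reject H₀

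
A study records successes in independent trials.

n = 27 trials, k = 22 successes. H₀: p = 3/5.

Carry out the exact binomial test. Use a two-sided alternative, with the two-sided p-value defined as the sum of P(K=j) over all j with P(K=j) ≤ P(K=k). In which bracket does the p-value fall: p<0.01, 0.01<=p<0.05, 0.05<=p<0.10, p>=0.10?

Exact binomial: n=27, k=22, p₀=3/5=0.6000
P(X=j) = C(n,j)·p₀^j·(1−p₀)^(n−j); p = Σ P(X=j) over j with P(X=j) ≤ P(X=22)
p-value (two-sided) = 0.02888
→ bracket: 0.01<=p<0.05

p-value bracket: 0.01<=p<0.05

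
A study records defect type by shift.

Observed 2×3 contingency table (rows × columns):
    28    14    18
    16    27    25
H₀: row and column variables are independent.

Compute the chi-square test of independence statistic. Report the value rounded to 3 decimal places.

test statistic = 8.066

Row totals [60, 68], col totals [44, 41, 43], n=128
χ² = (28−20.62)²/20.62 + (14−19.22)²/19.22 + (18−20.16)²/20.16 + (16−23.38)²/23.38 + (27−21.78)²/21.78 + (25−22.84)²/22.84 = 8.0657
df = 2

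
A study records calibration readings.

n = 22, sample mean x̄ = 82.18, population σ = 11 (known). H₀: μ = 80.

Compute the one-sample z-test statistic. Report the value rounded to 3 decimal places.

test statistic = 0.930

SE = σ/√n = 11/√22 = 2.3452
z = (x̄−μ₀)/SE = (82.18−80)/2.3452 = 0.9296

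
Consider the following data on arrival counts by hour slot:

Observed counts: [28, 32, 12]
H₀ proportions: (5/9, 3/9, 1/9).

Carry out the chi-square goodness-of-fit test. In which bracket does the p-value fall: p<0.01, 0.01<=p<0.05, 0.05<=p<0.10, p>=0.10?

p-value bracket: 0.01<=p<0.05

n = 72; E_i = n·p_i = [40.00, 24.00, 8.00]
χ² = (28−40.00)²/40.00 + (32−24.00)²/24.00 + (12−8.00)²/8.00 = 8.2667
df = 2
p-value (upper-tail) = 0.01603
→ bracket: 0.01<=p<0.05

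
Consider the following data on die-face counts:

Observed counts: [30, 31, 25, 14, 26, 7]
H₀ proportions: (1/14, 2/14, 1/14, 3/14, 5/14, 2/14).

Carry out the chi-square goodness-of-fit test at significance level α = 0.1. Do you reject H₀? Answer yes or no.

reject H₀: yes

n = 133; E_i = n·p_i = [9.50, 19.00, 9.50, 28.50, 47.50, 19.00]
χ² = (30−9.50)²/9.50 + (31−19.00)²/19.00 + (25−9.50)²/9.50 + (14−28.50)²/28.50 + (26−47.50)²/47.50 + (7−19.00)²/19.00 = 101.7930
df = 5
p-value (upper-tail) = 0.00000
At α=0.1: p < α → reject H₀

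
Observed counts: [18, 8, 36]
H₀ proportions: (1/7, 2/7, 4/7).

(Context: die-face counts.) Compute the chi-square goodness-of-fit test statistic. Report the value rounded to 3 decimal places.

n = 62; E_i = n·p_i = [8.86, 17.71, 35.43]
χ² = (18−8.86)²/8.86 + (8−17.71)²/17.71 + (36−35.43)²/35.43 = 14.7742
df = 2

test statistic = 14.774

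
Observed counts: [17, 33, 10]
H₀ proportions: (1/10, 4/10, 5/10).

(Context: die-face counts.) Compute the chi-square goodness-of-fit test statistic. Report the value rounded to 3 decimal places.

test statistic = 36.875

n = 60; E_i = n·p_i = [6.00, 24.00, 30.00]
χ² = (17−6.00)²/6.00 + (33−24.00)²/24.00 + (10−30.00)²/30.00 = 36.8750
df = 2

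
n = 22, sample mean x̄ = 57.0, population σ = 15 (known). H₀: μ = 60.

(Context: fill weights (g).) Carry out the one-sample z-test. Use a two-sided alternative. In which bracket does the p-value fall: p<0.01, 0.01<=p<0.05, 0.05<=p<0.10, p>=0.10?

SE = σ/√n = 15/√22 = 3.1980
z = (x̄−μ₀)/SE = (57.0−60)/3.1980 = -0.9381
p-value (two-sided) = 0.34820
→ bracket: p>=0.10

p-value bracket: p>=0.10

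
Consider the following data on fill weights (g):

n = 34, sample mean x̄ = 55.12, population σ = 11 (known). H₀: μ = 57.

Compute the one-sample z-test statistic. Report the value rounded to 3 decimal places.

test statistic = -0.997

SE = σ/√n = 11/√34 = 1.8865
z = (x̄−μ₀)/SE = (55.12−57)/1.8865 = -0.9966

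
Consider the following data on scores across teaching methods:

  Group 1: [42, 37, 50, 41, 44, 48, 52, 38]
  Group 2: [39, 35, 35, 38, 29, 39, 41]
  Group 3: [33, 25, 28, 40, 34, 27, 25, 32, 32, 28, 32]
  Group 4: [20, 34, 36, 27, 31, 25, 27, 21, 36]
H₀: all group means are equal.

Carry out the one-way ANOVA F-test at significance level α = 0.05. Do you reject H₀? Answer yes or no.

reject H₀: yes

Group means [44.00, 36.57, 30.55, 28.56], grand mean 34.314
SSB = Σnᵢ(x̄ᵢ−x̄)² = 1240.879; SSW = ΣΣ(x−x̄ᵢ)² = 804.664
MSB = 1240.879/3 = 413.6264; MSW = 804.664/31 = 25.9569
F = MSB/MSW = 15.9351
df = (3, 31)
p-value (upper-tail) = 0.00000
At α=0.05: p < α → reject H₀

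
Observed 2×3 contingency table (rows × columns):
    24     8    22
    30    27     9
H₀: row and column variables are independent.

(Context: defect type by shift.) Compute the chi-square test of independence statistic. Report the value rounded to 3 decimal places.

Row totals [54, 66], col totals [54, 35, 31], n=120
χ² = (24−24.30)²/24.30 + (8−15.75)²/15.75 + (22−13.95)²/13.95 + (30−29.70)²/29.70 + (27−19.25)²/19.25 + (9−17.05)²/17.05 = 15.3864
df = 2

test statistic = 15.386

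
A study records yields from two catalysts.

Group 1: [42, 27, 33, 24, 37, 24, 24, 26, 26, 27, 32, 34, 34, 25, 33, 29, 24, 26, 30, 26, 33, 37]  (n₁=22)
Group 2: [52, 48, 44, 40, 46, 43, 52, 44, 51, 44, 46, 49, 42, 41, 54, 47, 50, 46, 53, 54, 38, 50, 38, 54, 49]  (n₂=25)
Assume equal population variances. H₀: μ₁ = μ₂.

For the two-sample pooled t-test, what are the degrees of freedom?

df = n₁ + n₂ − 2 = 22 + 25 − 2 = 45

degrees of freedom = 45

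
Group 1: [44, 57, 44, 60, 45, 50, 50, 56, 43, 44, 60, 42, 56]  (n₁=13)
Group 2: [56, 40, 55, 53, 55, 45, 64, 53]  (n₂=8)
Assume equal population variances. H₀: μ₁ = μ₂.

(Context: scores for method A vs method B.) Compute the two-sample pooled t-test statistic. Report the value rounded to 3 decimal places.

test statistic = -0.808

x̄₁=50.077, s₁=6.873, n₁=13
x̄₂=52.625, s₂=7.269, n₂=8
s_p² = [12·6.873² + 7·7.269²]/19 = 49.3052
SE = √(s_p²·(1/13+1/8)) = 3.1553
t = (50.077−52.625)/3.1553 = -0.8076
df = 19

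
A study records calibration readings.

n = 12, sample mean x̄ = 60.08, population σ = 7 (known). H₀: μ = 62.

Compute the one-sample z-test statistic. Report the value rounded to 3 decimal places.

test statistic = -0.950

SE = σ/√n = 7/√12 = 2.0207
z = (x̄−μ₀)/SE = (60.08−62)/2.0207 = -0.9502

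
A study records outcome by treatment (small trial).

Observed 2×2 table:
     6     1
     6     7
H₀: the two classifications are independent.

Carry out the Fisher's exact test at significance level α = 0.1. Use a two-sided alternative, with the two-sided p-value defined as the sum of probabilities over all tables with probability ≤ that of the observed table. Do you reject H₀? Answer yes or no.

Margins: r₁=7, r₂=13, c₁=12, c₂=8, n=20
p_obs = C(7,6)·C(13,6)/C(20,12); sum pmf over tables with pmf ≤ p_obs
p-value (two-sided) = 0.15769
At α=0.1: p ≥ α → fail to reject H₀

reject H₀: no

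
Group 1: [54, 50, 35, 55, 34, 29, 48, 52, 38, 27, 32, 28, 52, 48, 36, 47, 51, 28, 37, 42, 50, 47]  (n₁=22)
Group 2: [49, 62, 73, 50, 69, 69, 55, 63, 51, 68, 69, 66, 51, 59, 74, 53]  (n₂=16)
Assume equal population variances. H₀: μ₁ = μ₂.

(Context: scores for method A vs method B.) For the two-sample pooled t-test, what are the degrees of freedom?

df = n₁ + n₂ − 2 = 22 + 16 − 2 = 36

degrees of freedom = 36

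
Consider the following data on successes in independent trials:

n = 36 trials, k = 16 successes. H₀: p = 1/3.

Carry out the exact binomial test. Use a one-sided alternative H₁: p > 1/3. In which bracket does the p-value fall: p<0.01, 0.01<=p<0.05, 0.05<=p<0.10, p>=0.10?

Exact binomial: n=36, k=16, p₀=1/3=0.3333
P(X≥16) from Σ C(n,i)·p₀^i·(1−p₀)^(n−i)
p-value (one-sided, H₁ greater) = 0.10943
→ bracket: p>=0.10

p-value bracket: p>=0.10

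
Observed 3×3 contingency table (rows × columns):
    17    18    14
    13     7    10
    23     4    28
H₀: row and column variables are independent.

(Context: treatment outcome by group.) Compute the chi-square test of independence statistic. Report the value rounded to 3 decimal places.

Row totals [49, 30, 55], col totals [53, 29, 52], n=134
χ² = (17−19.38)²/19.38 + (18−10.60)²/10.60 + (14−19.01)²/19.01 + (13−11.87)²/11.87 + (7−6.49)²/6.49 + (10−11.64)²/11.64 + (23−21.75)²/21.75 + (4−11.90)²/11.90 + (28−21.34)²/21.34 = 14.5470
df = 4

test statistic = 14.547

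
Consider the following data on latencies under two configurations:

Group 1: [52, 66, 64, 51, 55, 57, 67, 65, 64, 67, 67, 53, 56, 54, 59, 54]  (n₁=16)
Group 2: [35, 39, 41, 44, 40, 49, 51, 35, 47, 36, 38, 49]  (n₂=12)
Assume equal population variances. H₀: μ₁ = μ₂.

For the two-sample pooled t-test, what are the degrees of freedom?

degrees of freedom = 26

df = n₁ + n₂ − 2 = 16 + 12 − 2 = 26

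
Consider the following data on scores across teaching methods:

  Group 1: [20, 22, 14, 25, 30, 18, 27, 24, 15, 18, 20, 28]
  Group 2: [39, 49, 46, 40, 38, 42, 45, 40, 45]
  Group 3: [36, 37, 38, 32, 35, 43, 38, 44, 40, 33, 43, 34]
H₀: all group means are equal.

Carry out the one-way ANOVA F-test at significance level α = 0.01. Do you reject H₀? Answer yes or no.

Group means [21.75, 42.67, 37.75], grand mean 33.273
SSB = Σnᵢ(x̄ᵢ−x̄)² = 2628.045; SSW = ΣΣ(x−x̄ᵢ)² = 582.500
MSB = 2628.045/2 = 1314.0227; MSW = 582.500/30 = 19.4167
F = MSB/MSW = 67.6750
df = (2, 30)
p-value (upper-tail) = 0.00000
At α=0.01: p < α → reject H₀

reject H₀: yes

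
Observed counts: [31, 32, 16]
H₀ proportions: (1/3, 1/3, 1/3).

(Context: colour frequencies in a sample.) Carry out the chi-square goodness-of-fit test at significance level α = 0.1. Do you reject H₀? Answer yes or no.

n = 79; E_i = n·p_i = [26.33, 26.33, 26.33]
χ² = (31−26.33)²/26.33 + (32−26.33)²/26.33 + (16−26.33)²/26.33 = 6.1013
df = 2
p-value (upper-tail) = 0.04733
At α=0.1: p < α → reject H₀

reject H₀: yes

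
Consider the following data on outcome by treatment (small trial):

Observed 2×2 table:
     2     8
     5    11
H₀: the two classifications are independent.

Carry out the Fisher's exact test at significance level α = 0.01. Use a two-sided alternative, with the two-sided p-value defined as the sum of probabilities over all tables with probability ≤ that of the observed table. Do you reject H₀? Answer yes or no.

reject H₀: no

Margins: r₁=10, r₂=16, c₁=7, c₂=19, n=26
p_obs = C(10,2)·C(16,5)/C(26,7); sum pmf over tables with pmf ≤ p_obs
p-value (two-sided) = 0.66798
At α=0.01: p ≥ α → fail to reject H₀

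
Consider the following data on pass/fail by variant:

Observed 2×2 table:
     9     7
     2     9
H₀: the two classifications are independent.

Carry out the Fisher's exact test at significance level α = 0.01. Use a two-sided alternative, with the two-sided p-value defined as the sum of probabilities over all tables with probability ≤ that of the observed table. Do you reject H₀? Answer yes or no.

Margins: r₁=16, r₂=11, c₁=11, c₂=16, n=27
p_obs = C(16,9)·C(11,2)/C(27,11); sum pmf over tables with pmf ≤ p_obs
p-value (two-sided) = 0.10902
At α=0.01: p ≥ α → fail to reject H₀

reject H₀: no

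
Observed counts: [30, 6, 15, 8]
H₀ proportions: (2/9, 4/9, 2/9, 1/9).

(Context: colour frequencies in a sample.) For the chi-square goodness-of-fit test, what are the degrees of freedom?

df = k − 1 = 4 − 1 = 3

degrees of freedom = 3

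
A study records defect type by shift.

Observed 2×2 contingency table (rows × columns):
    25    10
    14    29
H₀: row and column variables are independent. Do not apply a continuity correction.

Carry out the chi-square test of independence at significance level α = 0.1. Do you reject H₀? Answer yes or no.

reject H₀: yes

Row totals [35, 43], col totals [39, 39], n=78
χ² = (25−17.50)²/17.50 + (10−17.50)²/17.50 + (14−21.50)²/21.50 + (29−21.50)²/21.50 = 11.6611
df = 1
p-value (upper-tail) = 0.00064
At α=0.1: p < α → reject H₀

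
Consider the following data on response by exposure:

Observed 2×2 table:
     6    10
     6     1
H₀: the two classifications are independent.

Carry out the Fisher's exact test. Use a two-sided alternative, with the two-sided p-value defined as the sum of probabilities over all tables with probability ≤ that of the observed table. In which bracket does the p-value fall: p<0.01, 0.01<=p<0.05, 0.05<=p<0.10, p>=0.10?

Margins: r₁=16, r₂=7, c₁=12, c₂=11, n=23
p_obs = C(16,6)·C(7,6)/C(23,12); sum pmf over tables with pmf ≤ p_obs
p-value (two-sided) = 0.06865
→ bracket: 0.05<=p<0.10

p-value bracket: 0.05<=p<0.10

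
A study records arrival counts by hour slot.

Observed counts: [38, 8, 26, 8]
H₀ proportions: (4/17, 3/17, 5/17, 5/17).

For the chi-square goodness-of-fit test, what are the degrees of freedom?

df = k − 1 = 4 − 1 = 3

degrees of freedom = 3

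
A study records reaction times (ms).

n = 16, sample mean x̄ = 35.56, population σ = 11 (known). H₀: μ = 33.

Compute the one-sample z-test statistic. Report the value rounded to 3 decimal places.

SE = σ/√n = 11/√16 = 2.7500
z = (x̄−μ₀)/SE = (35.56−33)/2.7500 = 0.9309

test statistic = 0.931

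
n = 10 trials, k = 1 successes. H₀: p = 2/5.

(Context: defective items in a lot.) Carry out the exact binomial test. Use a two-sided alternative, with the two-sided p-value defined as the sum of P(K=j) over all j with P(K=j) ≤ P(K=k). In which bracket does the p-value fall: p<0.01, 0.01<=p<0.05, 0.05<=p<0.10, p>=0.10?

p-value bracket: 0.05<=p<0.10

Exact binomial: n=10, k=1, p₀=2/5=0.4000
P(X=j) = C(n,j)·p₀^j·(1−p₀)^(n−j); p = Σ P(X=j) over j with P(X=j) ≤ P(X=1)
p-value (two-sided) = 0.05865
→ bracket: 0.05<=p<0.10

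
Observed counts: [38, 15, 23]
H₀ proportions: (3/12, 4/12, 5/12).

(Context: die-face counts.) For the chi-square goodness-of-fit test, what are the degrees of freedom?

degrees of freedom = 2

df = k − 1 = 3 − 1 = 2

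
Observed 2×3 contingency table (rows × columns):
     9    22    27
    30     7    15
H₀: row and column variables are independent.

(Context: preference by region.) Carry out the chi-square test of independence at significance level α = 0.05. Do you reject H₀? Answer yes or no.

reject H₀: yes

Row totals [58, 52], col totals [39, 29, 42], n=110
χ² = (9−20.56)²/20.56 + (22−15.29)²/15.29 + (27−22.15)²/22.15 + (30−18.44)²/18.44 + (7−13.71)²/13.71 + (15−19.85)²/19.85 = 22.2338
df = 2
p-value (upper-tail) = 0.00001
At α=0.05: p < α → reject H₀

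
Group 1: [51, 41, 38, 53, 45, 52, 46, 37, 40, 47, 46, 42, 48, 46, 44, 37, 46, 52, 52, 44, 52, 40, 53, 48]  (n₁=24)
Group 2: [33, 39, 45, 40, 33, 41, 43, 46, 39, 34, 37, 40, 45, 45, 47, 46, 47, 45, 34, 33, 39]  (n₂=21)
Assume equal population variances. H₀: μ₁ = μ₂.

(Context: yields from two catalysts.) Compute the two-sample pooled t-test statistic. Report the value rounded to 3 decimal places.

x̄₁=45.833, s₁=5.206, n₁=24
x̄₂=40.524, s₂=5.026, n₂=21
s_p² = [23·5.206² + 20·5.026²]/43 = 26.2458
SE = √(s_p²·(1/24+1/21)) = 1.5308
t = (45.833−40.524)/1.5308 = 3.4684
df = 43

test statistic = 3.468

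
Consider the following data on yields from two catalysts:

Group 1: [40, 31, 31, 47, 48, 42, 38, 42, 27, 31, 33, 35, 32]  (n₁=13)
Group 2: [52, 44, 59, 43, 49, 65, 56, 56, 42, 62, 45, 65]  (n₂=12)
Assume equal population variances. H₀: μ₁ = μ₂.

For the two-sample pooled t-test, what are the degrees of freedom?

df = n₁ + n₂ − 2 = 13 + 12 − 2 = 23

degrees of freedom = 23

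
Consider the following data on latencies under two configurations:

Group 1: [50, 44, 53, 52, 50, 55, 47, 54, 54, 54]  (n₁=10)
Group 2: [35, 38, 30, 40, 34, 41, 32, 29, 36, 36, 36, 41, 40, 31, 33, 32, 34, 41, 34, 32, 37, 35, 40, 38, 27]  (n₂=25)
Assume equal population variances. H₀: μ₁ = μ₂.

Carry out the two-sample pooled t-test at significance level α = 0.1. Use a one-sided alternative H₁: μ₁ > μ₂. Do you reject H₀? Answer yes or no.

x̄₁=51.300, s₁=3.561, n₁=10
x̄₂=35.280, s₂=3.985, n₂=25
s_p² = [9·3.561² + 24·3.985²]/33 = 15.0042
SE = √(s_p²·(1/10+1/25)) = 1.4493
t = (51.300−35.280)/1.4493 = 11.0533
df = 33
p-value (one-sided, H₁ greater) = 0.00000
At α=0.1: p < α → reject H₀

reject H₀: yes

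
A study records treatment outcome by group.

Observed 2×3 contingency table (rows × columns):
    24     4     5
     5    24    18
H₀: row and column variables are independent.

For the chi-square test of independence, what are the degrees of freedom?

df = (r−1)(c−1) = (2−1)·(3−1) = 2

degrees of freedom = 2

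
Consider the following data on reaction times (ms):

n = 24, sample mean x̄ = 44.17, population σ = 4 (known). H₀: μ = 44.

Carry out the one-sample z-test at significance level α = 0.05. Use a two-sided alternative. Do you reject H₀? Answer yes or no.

reject H₀: no

SE = σ/√n = 4/√24 = 0.8165
z = (x̄−μ₀)/SE = (44.17−44)/0.8165 = 0.2082
p-value (two-sided) = 0.83507
At α=0.05: p ≥ α → fail to reject H₀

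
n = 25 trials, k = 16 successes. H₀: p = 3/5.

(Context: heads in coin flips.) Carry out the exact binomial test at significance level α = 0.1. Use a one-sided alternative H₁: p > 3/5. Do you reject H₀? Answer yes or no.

reject H₀: no

Exact binomial: n=25, k=16, p₀=3/5=0.6000
P(X≥16) from Σ C(n,i)·p₀^i·(1−p₀)^(n−i)
p-value (one-sided, H₁ greater) = 0.42462
At α=0.1: p ≥ α → fail to reject H₀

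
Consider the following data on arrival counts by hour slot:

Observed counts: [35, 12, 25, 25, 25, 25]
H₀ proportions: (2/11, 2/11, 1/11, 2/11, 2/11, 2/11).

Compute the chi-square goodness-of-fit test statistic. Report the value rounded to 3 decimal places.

test statistic = 21.143

n = 147; E_i = n·p_i = [26.73, 26.73, 13.36, 26.73, 26.73, 26.73]
χ² = (35−26.73)²/26.73 + (12−26.73)²/26.73 + (25−13.36)²/13.36 + (25−26.73)²/26.73 + (25−26.73)²/26.73 + (25−26.73)²/26.73 = 21.1429
df = 5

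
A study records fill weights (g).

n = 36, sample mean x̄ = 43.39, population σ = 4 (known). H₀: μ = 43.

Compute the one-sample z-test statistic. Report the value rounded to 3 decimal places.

test statistic = 0.585

SE = σ/√n = 4/√36 = 0.6667
z = (x̄−μ₀)/SE = (43.39−43)/0.6667 = 0.5850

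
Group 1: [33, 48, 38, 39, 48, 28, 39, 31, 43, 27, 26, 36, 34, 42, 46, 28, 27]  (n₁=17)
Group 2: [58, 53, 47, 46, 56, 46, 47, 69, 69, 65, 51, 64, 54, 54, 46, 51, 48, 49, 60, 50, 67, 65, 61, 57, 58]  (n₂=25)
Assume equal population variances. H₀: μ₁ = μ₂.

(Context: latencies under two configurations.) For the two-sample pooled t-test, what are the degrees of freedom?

df = n₁ + n₂ − 2 = 17 + 25 − 2 = 40

degrees of freedom = 40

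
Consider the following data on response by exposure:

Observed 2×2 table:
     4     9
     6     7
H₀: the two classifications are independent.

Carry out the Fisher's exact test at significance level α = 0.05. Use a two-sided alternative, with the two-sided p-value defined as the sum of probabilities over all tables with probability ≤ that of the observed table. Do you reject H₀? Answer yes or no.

reject H₀: no

Margins: r₁=13, r₂=13, c₁=10, c₂=16, n=26
p_obs = C(13,4)·C(13,6)/C(26,10); sum pmf over tables with pmf ≤ p_obs
p-value (two-sided) = 0.68817
At α=0.05: p ≥ α → fail to reject H₀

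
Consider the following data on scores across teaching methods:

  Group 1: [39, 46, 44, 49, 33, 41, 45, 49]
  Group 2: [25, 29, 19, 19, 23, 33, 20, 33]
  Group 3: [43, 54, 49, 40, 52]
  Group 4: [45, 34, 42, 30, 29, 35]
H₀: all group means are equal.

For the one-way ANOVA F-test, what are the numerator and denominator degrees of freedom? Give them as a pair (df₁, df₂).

degrees of freedom = [3, 23]

k = 4 groups, N = 27 total
df = (k−1, N−k) = (4−1, 27−4) = (3, 23)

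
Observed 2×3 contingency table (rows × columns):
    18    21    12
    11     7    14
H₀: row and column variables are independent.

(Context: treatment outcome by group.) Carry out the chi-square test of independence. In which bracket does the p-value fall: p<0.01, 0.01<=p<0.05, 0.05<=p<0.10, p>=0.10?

Row totals [51, 32], col totals [29, 28, 26], n=83
χ² = (18−17.82)²/17.82 + (21−17.20)²/17.20 + (12−15.98)²/15.98 + (11−11.18)²/11.18 + (7−10.80)²/10.80 + (14−10.02)²/10.02 = 4.7426
df = 2
p-value (upper-tail) = 0.09336
→ bracket: 0.05<=p<0.10

p-value bracket: 0.05<=p<0.10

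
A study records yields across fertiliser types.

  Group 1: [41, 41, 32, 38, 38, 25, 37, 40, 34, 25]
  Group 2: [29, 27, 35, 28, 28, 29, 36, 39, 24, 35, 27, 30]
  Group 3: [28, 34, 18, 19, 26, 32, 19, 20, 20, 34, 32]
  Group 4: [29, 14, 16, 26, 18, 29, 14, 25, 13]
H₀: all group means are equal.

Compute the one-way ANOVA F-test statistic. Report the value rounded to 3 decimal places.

Group means [35.10, 30.58, 25.64, 20.44], grand mean 28.190
SSB = Σnᵢ(x̄ᵢ−x̄)² = 1157.892; SSW = ΣΣ(x−x̄ᵢ)² = 1354.584
MSB = 1157.892/3 = 385.9639; MSW = 1354.584/38 = 35.6470
F = MSB/MSW = 10.8274
df = (3, 38)

test statistic = 10.827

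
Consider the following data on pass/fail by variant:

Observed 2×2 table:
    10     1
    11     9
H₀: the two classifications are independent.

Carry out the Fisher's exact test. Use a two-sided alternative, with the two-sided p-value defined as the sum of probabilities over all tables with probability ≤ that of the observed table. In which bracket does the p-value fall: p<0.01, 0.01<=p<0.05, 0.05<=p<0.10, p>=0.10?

Margins: r₁=11, r₂=20, c₁=21, c₂=10, n=31
p_obs = C(11,10)·C(20,11)/C(31,21); sum pmf over tables with pmf ≤ p_obs
p-value (two-sided) = 0.05504
→ bracket: 0.05<=p<0.10

p-value bracket: 0.05<=p<0.10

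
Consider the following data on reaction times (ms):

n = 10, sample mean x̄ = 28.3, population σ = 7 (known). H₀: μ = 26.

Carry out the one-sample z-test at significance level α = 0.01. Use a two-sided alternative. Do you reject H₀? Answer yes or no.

SE = σ/√n = 7/√10 = 2.2136
z = (x̄−μ₀)/SE = (28.3−26)/2.2136 = 1.0390
p-value (two-sided) = 0.29879
At α=0.01: p ≥ α → fail to reject H₀

reject H₀: no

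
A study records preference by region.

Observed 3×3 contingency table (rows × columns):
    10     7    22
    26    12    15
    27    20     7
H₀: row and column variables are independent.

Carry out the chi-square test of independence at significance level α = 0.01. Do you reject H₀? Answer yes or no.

Row totals [39, 53, 54], col totals [63, 39, 44], n=146
χ² = (10−16.83)²/16.83 + (7−10.42)²/10.42 + (22−11.75)²/11.75 + (26−22.87)²/22.87 + (12−14.16)²/14.16 + (15−15.97)²/15.97 + (27−23.30)²/23.30 + (20−14.42)²/14.42 + (7−16.27)²/16.27 = 21.6686
df = 4
p-value (upper-tail) = 0.00023
At α=0.01: p < α → reject H₀

reject H₀: yes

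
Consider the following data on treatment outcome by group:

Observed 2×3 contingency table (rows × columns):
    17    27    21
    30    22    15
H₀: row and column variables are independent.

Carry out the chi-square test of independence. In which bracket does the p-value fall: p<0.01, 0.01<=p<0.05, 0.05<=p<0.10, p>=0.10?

Row totals [65, 67], col totals [47, 49, 36], n=132
χ² = (17−23.14)²/23.14 + (27−24.13)²/24.13 + (21−17.73)²/17.73 + (30−23.86)²/23.86 + (22−24.87)²/24.87 + (15−18.27)²/18.27 = 5.0768
df = 2
p-value (upper-tail) = 0.07899
→ bracket: 0.05<=p<0.10

p-value bracket: 0.05<=p<0.10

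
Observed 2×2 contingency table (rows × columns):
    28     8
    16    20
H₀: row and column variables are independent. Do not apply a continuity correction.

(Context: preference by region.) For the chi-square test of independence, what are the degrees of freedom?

df = (r−1)(c−1) = (2−1)·(2−1) = 1

degrees of freedom = 1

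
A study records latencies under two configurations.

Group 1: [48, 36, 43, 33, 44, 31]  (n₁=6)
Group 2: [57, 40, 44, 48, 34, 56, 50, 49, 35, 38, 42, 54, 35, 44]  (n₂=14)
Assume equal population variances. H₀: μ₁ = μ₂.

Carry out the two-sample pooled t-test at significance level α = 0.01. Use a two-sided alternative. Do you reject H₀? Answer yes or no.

x̄₁=39.167, s₁=6.795, n₁=6
x̄₂=44.714, s₂=7.849, n₂=14
s_p² = [5·6.795² + 13·7.849²]/18 = 57.3161
SE = √(s_p²·(1/6+1/14)) = 3.6941
t = (39.167−44.714)/3.6941 = -1.5017
df = 18
p-value (two-sided) = 0.15051
At α=0.01: p ≥ α → fail to reject H₀

reject H₀: no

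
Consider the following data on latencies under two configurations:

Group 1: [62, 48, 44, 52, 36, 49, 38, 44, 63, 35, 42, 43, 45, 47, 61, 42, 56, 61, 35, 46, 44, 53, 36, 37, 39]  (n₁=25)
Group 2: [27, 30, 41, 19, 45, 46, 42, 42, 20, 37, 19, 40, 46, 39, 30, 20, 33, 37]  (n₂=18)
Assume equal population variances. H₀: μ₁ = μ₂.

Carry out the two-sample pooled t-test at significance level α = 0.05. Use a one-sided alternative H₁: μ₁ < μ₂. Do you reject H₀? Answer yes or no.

x̄₁=46.320, s₁=8.854, n₁=25
x̄₂=34.056, s₂=9.668, n₂=18
s_p² = [24·8.854² + 17·9.668²]/41 = 84.6435
SE = √(s_p²·(1/25+1/18)) = 2.8440
t = (46.320−34.056)/2.8440 = 4.3124
df = 41
p-value (one-sided, H₁ less) = 0.99995
At α=0.05: p ≥ α → fail to reject H₀

reject H₀: no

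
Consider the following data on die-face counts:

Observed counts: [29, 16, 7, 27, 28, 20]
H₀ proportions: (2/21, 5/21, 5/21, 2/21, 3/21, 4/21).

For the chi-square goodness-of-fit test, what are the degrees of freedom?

df = k − 1 = 6 − 1 = 5

degrees of freedom = 5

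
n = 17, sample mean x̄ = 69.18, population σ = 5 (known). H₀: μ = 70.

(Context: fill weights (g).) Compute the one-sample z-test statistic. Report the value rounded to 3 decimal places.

test statistic = -0.676

SE = σ/√n = 5/√17 = 1.2127
z = (x̄−μ₀)/SE = (69.18−70)/1.2127 = -0.6762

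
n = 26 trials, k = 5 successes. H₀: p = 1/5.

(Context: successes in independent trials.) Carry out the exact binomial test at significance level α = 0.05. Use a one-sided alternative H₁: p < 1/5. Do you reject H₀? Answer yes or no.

Exact binomial: n=26, k=5, p₀=1/5=0.2000
P(X≤5) from Σ C(n,i)·p₀^i·(1−p₀)^(n−i)
p-value (one-sided, H₁ less) = 0.57749
At α=0.05: p ≥ α → fail to reject H₀

reject H₀: no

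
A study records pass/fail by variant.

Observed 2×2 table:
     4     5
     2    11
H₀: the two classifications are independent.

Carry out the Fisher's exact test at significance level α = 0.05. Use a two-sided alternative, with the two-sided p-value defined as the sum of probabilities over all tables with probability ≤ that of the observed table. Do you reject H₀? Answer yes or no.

reject H₀: no

Margins: r₁=9, r₂=13, c₁=6, c₂=16, n=22
p_obs = C(9,4)·C(13,2)/C(22,6); sum pmf over tables with pmf ≤ p_obs
p-value (two-sided) = 0.17780
At α=0.05: p ≥ α → fail to reject H₀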